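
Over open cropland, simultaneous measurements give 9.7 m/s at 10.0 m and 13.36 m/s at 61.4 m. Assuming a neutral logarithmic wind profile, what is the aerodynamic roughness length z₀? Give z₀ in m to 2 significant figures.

z₀ ≈ 0.081 m

Log law: V(z) ∝ ln(z/z₀). With r = V₁/V₂ = 9.7/13.36 = 0.72605,
r · ln(z₂/z₀) = ln(z₁/z₀) ⇒ ln z₀ = (ln z₁ − r·ln z₂)/(1 − r)
ln z₀ = (2.30259 − 0.72605×4.11741) / 0.27395 = -2.5072
z₀ = exp(-2.5072) = 0.08150 m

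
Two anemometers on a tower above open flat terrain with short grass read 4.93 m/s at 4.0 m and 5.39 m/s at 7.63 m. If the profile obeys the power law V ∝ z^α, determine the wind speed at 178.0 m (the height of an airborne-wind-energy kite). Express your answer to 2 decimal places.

First find α: α = ln(V₂/V₁)/ln(z₂/z₁) = ln(5.39/4.93)/ln(7.63/4.0) = 0.08921/0.64579 = 0.1381
Extrapolate from 7.63 m to 178.0 m: V₃ = 5.39 × (178.0/7.63)^0.1381 = 5.39 × 1.5451 = 8.3280 m/s

8.33 m/s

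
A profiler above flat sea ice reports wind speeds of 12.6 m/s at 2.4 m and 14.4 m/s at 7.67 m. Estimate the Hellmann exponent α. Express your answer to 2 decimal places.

α ≈ 0.11

Power law: V₂/V₁ = (z₂/z₁)^α ⇒ α = ln(V₂/V₁) / ln(z₂/z₁)
α = ln(14.4/12.6) / ln(7.67/2.4) = ln(1.1429) / ln(3.1958)
  = 0.13353 / 1.16185 = 0.11493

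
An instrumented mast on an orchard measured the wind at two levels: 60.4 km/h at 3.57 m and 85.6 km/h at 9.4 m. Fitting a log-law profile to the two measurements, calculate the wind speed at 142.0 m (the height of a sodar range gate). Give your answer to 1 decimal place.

156.3 km/h

Log law: V ∝ ln(z/z₀). From the pair, with r = V₁/V₂ = 0.70561,
ln z₀ = (ln z₁ − r·ln z₂)/(1 − r) = (1.2726 − 0.70561×2.2407)/0.29439 = -1.0479 → z₀ = 0.3507 m
V₃ = V₁ · ln(z₃/z₀)/ln(z₁/z₀) = 60.4 × 6.0037/2.3205 = 156.2723 km/h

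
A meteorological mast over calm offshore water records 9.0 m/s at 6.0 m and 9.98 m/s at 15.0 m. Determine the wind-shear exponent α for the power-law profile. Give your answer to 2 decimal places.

Power law: V₂/V₁ = (z₂/z₁)^α ⇒ α = ln(V₂/V₁) / ln(z₂/z₁)
α = ln(9.98/9.0) / ln(15.0/6.0) = ln(1.1089) / ln(2.5000)
  = 0.10336 / 0.91629 = 0.11280

α ≈ 0.11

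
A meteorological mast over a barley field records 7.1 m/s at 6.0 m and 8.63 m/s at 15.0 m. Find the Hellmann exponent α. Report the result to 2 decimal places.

α ≈ 0.21

Power law: V₂/V₁ = (z₂/z₁)^α ⇒ α = ln(V₂/V₁) / ln(z₂/z₁)
α = ln(8.63/7.1) / ln(15.0/6.0) = ln(1.2155) / ln(2.5000)
  = 0.19515 / 0.91629 = 0.21298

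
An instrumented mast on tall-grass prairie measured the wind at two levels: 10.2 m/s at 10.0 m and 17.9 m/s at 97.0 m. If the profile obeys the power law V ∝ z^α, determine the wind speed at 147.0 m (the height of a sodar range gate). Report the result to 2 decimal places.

First find α: α = ln(V₂/V₁)/ln(z₂/z₁) = ln(17.9/10.2)/ln(97.0/10.0) = 0.56241/2.27213 = 0.2475
Extrapolate from 97.0 m to 147.0 m: V₃ = 17.9 × (147.0/97.0)^0.2475 = 17.9 × 1.1084 = 19.8401 m/s

19.84 m/s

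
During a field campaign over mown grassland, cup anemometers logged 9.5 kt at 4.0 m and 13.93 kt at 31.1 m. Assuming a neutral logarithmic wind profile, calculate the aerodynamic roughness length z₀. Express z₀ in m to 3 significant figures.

Log law: V(z) ∝ ln(z/z₀). With r = V₁/V₂ = 9.5/13.93 = 0.68198,
r · ln(z₂/z₀) = ln(z₁/z₀) ⇒ ln z₀ = (ln z₁ − r·ln z₂)/(1 − r)
ln z₀ = (1.38629 − 0.68198×3.43721) / 0.31802 = -3.0118
z₀ = exp(-3.0118) = 0.04920 m

z₀ ≈ 0.0492 m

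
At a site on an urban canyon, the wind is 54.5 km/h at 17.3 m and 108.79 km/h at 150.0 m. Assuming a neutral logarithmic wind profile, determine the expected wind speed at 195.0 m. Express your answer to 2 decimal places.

115.38 km/h

Log law: V ∝ ln(z/z₀). From the pair, with r = V₁/V₂ = 0.50097,
ln z₀ = (ln z₁ − r·ln z₂)/(1 − r) = (2.8507 − 0.50097×5.0106)/0.49903 = 0.6824 → z₀ = 1.979 m
V₃ = V₁ · ln(z₃/z₀)/ln(z₁/z₀) = 54.5 × 4.5906/2.1683 = 115.3845 km/h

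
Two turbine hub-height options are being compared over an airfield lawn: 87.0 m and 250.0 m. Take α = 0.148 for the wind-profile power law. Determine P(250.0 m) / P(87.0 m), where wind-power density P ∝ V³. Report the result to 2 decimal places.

1.60

Speed ratio: V_B/V_A = (z_B/z_A)^α = (250.0/87.0)^0.148 = (2.8736)^0.148 = 1.16909
Power-density ratio: P_B/P_A = (V_B/V_A)³ = (1.16909)³ = 1.59786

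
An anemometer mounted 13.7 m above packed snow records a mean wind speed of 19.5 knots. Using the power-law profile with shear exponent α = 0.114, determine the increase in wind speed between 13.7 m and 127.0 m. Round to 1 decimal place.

5.6 knots

Power law: V₂ = V₁ · (z₂/z₁)^α = 19.5 × (9.2701)^0.114 = 25.1352 knots
ΔV = 25.1352 − 19.5 = 5.6352 knots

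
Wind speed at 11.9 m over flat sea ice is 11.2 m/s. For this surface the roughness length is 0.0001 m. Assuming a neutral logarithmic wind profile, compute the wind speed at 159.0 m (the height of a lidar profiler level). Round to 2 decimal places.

13.68 m/s

Log law: V(z) ∝ ln(z/z₀), so V₂/V₁ = ln(z₂/z₀) / ln(z₁/z₀).
ln(159.0/0.0001) = 14.2792, ln(11.9/0.0001) = 11.6869
V₂ = 11.2 × 14.2792/11.6869 = 11.2 × 1.2218 = 13.6844 m/s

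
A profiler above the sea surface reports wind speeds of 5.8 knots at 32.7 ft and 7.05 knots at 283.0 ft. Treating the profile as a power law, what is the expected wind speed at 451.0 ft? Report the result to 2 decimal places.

7.35 knots

First find α: α = ln(V₂/V₁)/ln(z₂/z₁) = ln(7.05/5.8)/ln(283.0/32.7) = 0.19517/2.15807 = 0.0904
Extrapolate from 283.0 ft to 451.0 ft: V₃ = 7.05 × (451.0/283.0)^0.0904 = 7.05 × 1.0430 = 7.3535 knots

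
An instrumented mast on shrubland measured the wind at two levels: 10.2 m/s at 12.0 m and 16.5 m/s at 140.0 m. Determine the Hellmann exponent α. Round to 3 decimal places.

α ≈ 0.196

Power law: V₂/V₁ = (z₂/z₁)^α ⇒ α = ln(V₂/V₁) / ln(z₂/z₁)
α = ln(16.5/10.2) / ln(140.0/12.0) = ln(1.6176) / ln(11.6667)
  = 0.48097 / 2.45674 = 0.19578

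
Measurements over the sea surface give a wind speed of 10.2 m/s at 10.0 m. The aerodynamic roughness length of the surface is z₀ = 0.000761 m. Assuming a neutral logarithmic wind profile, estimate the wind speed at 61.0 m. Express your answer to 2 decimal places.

12.14 m/s

Log law: V(z) ∝ ln(z/z₀), so V₂/V₁ = ln(z₂/z₀) / ln(z₁/z₀).
ln(61.0/0.000761) = 11.2918, ln(10.0/0.000761) = 9.4835
V₂ = 10.2 × 11.2918/9.4835 = 10.2 × 1.1907 = 12.1449 m/s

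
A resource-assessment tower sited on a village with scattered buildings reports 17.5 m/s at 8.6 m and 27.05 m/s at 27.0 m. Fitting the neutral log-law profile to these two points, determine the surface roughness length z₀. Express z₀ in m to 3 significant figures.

z₀ ≈ 1.06 m

Log law: V(z) ∝ ln(z/z₀). With r = V₁/V₂ = 17.5/27.05 = 0.64695,
r · ln(z₂/z₀) = ln(z₁/z₀) ⇒ ln z₀ = (ln z₁ − r·ln z₂)/(1 − r)
ln z₀ = (2.15176 − 0.64695×3.29584) / 0.35305 = 0.0553
z₀ = exp(0.0553) = 1.057 m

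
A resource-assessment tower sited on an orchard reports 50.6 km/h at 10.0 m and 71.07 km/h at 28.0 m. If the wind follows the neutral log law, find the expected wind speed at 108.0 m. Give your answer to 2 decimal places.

97.91 km/h

Log law: V ∝ ln(z/z₀). From the pair, with r = V₁/V₂ = 0.71197,
ln z₀ = (ln z₁ − r·ln z₂)/(1 − r) = (2.3026 − 0.71197×3.3322)/0.28803 = -0.2425 → z₀ = 0.7846 m
V₃ = V₁ · ln(z₃/z₀)/ln(z₁/z₀) = 50.6 × 4.9247/2.5451 = 97.9081 km/h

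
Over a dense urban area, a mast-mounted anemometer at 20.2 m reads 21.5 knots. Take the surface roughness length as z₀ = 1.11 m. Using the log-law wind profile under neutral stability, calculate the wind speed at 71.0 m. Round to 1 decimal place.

30.8 knots

Log law: V(z) ∝ ln(z/z₀), so V₂/V₁ = ln(z₂/z₀) / ln(z₁/z₀).
ln(71.0/1.11) = 4.1583, ln(20.2/1.11) = 2.9013
V₂ = 21.5 × 4.1583/2.9013 = 21.5 × 1.4332 = 30.8149 knots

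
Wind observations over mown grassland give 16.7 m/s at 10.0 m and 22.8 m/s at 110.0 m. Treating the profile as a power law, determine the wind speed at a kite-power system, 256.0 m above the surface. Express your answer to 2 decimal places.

25.44 m/s

First find α: α = ln(V₂/V₁)/ln(z₂/z₁) = ln(22.8/16.7)/ln(110.0/10.0) = 0.31135/2.39790 = 0.1298
Extrapolate from 110.0 m to 256.0 m: V₃ = 22.8 × (256.0/110.0)^0.1298 = 22.8 × 1.1159 = 25.4430 m/s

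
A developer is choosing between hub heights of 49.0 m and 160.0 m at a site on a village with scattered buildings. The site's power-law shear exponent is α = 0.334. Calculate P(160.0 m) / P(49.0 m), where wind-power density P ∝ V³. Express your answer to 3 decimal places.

3.273

Speed ratio: V_B/V_A = (z_B/z_A)^α = (160.0/49.0)^0.334 = (3.2653)^0.334 = 1.48474
Power-density ratio: P_B/P_A = (V_B/V_A)³ = (1.48474)³ = 3.27304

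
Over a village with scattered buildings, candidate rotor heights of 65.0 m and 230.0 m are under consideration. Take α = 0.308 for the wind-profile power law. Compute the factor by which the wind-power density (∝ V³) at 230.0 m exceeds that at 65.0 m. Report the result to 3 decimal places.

3.214

Speed ratio: V_B/V_A = (z_B/z_A)^α = (230.0/65.0)^0.308 = (3.5385)^0.308 = 1.47582
Power-density ratio: P_B/P_A = (V_B/V_A)³ = (1.47582)³ = 3.21443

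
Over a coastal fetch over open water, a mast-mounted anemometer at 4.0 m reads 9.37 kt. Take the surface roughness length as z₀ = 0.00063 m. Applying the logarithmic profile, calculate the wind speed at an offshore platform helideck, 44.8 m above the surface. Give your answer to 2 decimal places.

11.96 kt

Log law: V(z) ∝ ln(z/z₀), so V₂/V₁ = ln(z₂/z₀) / ln(z₁/z₀).
ln(44.8/0.00063) = 11.1720, ln(4.0/0.00063) = 8.7561
V₂ = 9.37 × 11.1720/8.7561 = 9.37 × 1.2759 = 11.9553 kt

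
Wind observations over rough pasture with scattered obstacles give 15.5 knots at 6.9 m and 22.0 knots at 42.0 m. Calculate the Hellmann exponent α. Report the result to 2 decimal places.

Power law: V₂/V₁ = (z₂/z₁)^α ⇒ α = ln(V₂/V₁) / ln(z₂/z₁)
α = ln(22.0/15.5) / ln(42.0/6.9) = ln(1.4194) / ln(6.0870)
  = 0.35020 / 1.80615 = 0.19389

α ≈ 0.19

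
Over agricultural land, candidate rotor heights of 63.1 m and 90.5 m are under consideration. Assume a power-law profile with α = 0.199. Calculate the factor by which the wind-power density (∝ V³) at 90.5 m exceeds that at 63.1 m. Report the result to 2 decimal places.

Speed ratio: V_B/V_A = (z_B/z_A)^α = (90.5/63.1)^0.199 = (1.4342)^0.199 = 1.07440
Power-density ratio: P_B/P_A = (V_B/V_A)³ = (1.07440)³ = 1.24023

1.24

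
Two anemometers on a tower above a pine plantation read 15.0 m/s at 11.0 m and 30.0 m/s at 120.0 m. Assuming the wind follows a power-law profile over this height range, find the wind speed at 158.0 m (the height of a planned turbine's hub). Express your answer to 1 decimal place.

First find α: α = ln(V₂/V₁)/ln(z₂/z₁) = ln(30.0/15.0)/ln(120.0/11.0) = 0.69315/2.38960 = 0.2901
Extrapolate from 120.0 m to 158.0 m: V₃ = 30.0 × (158.0/120.0)^0.2901 = 30.0 × 1.0831 = 32.4921 m/s

32.5 m/s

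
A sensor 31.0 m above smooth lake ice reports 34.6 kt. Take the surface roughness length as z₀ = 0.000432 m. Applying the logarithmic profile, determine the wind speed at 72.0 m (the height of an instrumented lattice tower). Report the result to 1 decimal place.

Log law: V(z) ∝ ln(z/z₀), so V₂/V₁ = ln(z₂/z₀) / ln(z₁/z₀).
ln(72.0/0.000432) = 12.0238, ln(31.0/0.000432) = 11.1811
V₂ = 34.6 × 12.0238/11.1811 = 34.6 × 1.0754 = 37.2077 kt

37.2 kt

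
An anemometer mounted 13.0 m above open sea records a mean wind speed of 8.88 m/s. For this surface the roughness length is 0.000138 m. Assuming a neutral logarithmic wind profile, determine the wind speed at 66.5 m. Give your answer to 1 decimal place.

Log law: V(z) ∝ ln(z/z₀), so V₂/V₁ = ln(z₂/z₀) / ln(z₁/z₀).
ln(66.5/0.000138) = 13.0855, ln(13.0/0.000138) = 11.4532
V₂ = 8.88 × 13.0855/11.4532 = 8.88 × 1.1425 = 10.1455 m/s

10.1 m/s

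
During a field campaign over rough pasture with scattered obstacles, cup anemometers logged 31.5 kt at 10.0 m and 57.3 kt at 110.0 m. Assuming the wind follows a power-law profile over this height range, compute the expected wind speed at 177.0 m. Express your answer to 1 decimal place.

64.5 kt

First find α: α = ln(V₂/V₁)/ln(z₂/z₁) = ln(57.3/31.5)/ln(110.0/10.0) = 0.59831/2.39790 = 0.2495
Extrapolate from 110.0 m to 177.0 m: V₃ = 57.3 × (177.0/110.0)^0.2495 = 57.3 × 1.1260 = 64.5208 kt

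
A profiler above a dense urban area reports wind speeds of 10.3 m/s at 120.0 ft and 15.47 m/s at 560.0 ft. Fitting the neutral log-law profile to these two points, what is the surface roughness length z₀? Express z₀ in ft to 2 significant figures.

Log law: V(z) ∝ ln(z/z₀). With r = V₁/V₂ = 10.3/15.47 = 0.66580,
r · ln(z₂/z₀) = ln(z₁/z₀) ⇒ ln z₀ = (ln z₁ − r·ln z₂)/(1 − r)
ln z₀ = (4.78749 − 0.66580×6.32794) / 0.33420 = 1.7185
z₀ = exp(1.7185) = 5.576 ft

z₀ ≈ 5.6 ft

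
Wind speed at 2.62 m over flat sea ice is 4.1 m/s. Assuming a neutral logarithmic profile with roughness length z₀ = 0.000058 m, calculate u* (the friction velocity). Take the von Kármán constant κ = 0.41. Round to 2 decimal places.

u* ≈ 0.16 m/s

Log law: V(z) = (u*/κ) · ln(z/z₀) ⇒ u* = κ · V / ln(z/z₀)
u* = 0.41 × 4.1 / ln(2.62/0.000058) = 0.41 × 4.1 / 10.7182
   = 1.6810 / 10.7182 = 0.1568 m/s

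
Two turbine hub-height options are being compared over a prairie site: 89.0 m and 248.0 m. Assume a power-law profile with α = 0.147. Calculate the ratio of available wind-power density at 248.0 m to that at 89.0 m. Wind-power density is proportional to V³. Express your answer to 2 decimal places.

1.57

Speed ratio: V_B/V_A = (z_B/z_A)^α = (248.0/89.0)^0.147 = (2.7865)^0.147 = 1.16258
Power-density ratio: P_B/P_A = (V_B/V_A)³ = (1.16258)³ = 1.57135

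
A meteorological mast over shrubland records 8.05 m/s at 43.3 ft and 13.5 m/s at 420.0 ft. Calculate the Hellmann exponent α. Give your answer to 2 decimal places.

α ≈ 0.23

Power law: V₂/V₁ = (z₂/z₁)^α ⇒ α = ln(V₂/V₁) / ln(z₂/z₁)
α = ln(13.5/8.05) / ln(420.0/43.3) = ln(1.6770) / ln(9.6998)
  = 0.51702 / 2.27210 = 0.22755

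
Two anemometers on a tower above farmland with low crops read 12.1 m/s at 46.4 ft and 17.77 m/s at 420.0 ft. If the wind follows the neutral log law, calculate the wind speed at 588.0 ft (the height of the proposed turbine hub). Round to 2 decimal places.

18.64 m/s

Log law: V ∝ ln(z/z₀). From the pair, with r = V₁/V₂ = 0.68092,
ln z₀ = (ln z₁ − r·ln z₂)/(1 − r) = (3.8373 − 0.68092×6.0403)/0.31908 = -0.8639 → z₀ = 0.4215 ft
V₃ = V₁ · ln(z₃/z₀)/ln(z₁/z₀) = 12.1 × 7.2406/4.7012 = 18.6360 m/s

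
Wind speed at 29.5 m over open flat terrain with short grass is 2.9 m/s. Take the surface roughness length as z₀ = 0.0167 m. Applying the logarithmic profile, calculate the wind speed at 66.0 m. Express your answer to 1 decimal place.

Log law: V(z) ∝ ln(z/z₀), so V₂/V₁ = ln(z₂/z₀) / ln(z₁/z₀).
ln(66.0/0.0167) = 8.2820, ln(29.5/0.0167) = 7.4767
V₂ = 2.9 × 8.2820/7.4767 = 2.9 × 1.1077 = 3.2123 m/s

3.2 m/s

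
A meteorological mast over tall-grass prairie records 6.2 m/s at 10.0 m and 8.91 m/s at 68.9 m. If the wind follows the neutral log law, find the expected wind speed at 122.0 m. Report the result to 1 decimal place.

9.7 m/s

Log law: V ∝ ln(z/z₀). From the pair, with r = V₁/V₂ = 0.69585,
ln z₀ = (ln z₁ − r·ln z₂)/(1 − r) = (2.3026 − 0.69585×4.2327)/0.30415 = -2.1131 → z₀ = 0.1209 m
V₃ = V₁ · ln(z₃/z₀)/ln(z₁/z₀) = 6.2 × 6.9171/4.4157 = 9.7122 m/s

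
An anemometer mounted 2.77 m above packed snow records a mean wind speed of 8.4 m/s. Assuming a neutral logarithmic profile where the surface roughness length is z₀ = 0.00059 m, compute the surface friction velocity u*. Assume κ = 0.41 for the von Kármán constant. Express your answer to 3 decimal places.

u* ≈ 0.407 m/s

Log law: V(z) = (u*/κ) · ln(z/z₀) ⇒ u* = κ · V / ln(z/z₀)
u* = 0.41 × 8.4 / ln(2.77/0.00059) = 0.41 × 8.4 / 8.4542
   = 3.4440 / 8.4542 = 0.4074 m/s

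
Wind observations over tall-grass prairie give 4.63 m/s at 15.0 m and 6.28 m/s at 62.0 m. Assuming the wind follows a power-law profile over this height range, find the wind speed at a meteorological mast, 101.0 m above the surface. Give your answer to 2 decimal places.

First find α: α = ln(V₂/V₁)/ln(z₂/z₁) = ln(6.28/4.63)/ln(62.0/15.0) = 0.30481/1.41908 = 0.2148
Extrapolate from 62.0 m to 101.0 m: V₃ = 6.28 × (101.0/62.0)^0.2148 = 6.28 × 1.1105 = 6.9740 m/s

6.97 m/s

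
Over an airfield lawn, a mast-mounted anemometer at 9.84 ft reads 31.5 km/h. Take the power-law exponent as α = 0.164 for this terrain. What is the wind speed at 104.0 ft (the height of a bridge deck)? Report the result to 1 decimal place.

Power-law profile: V₂ = V₁ · (z₂/z₁)^α
V₂ = 31.5 × (104.0/9.84)^0.164 = 31.5 × (10.5691)^0.164
    = 31.5 × 1.4721 = 46.3717 km/h

46.4 km/h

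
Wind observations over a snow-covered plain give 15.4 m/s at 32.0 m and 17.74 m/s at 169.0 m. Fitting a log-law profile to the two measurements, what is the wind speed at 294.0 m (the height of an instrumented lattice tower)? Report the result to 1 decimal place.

18.5 m/s

Log law: V ∝ ln(z/z₀). From the pair, with r = V₁/V₂ = 0.86809,
ln z₀ = (ln z₁ − r·ln z₂)/(1 − r) = (3.4657 − 0.86809×5.1299)/0.13191 = -7.4864 → z₀ = 0.0005606 m
V₃ = V₁ · ln(z₃/z₀)/ln(z₁/z₀) = 15.4 × 13.1700/10.9522 = 18.5185 m/s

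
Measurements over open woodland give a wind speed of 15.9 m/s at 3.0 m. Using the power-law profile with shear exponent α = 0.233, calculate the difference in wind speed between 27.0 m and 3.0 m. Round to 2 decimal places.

10.63 m/s

Power law: V₂ = V₁ · (z₂/z₁)^α = 15.9 × (9.0000)^0.233 = 26.5299 m/s
ΔV = 26.5299 − 15.9 = 10.6299 m/s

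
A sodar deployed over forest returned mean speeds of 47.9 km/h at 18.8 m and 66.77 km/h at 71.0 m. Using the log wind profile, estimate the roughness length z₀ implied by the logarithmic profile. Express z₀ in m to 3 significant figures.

z₀ ≈ 0.645 m

Log law: V(z) ∝ ln(z/z₀). With r = V₁/V₂ = 47.9/66.77 = 0.71739,
r · ln(z₂/z₀) = ln(z₁/z₀) ⇒ ln z₀ = (ln z₁ − r·ln z₂)/(1 − r)
ln z₀ = (2.93386 − 0.71739×4.26268) / 0.28261 = -0.4393
z₀ = exp(-0.4393) = 0.6445 m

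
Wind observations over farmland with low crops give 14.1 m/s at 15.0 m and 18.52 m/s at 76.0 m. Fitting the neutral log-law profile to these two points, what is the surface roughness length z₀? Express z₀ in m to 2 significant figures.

z₀ ≈ 0.085 m

Log law: V(z) ∝ ln(z/z₀). With r = V₁/V₂ = 14.1/18.52 = 0.76134,
r · ln(z₂/z₀) = ln(z₁/z₀) ⇒ ln z₀ = (ln z₁ − r·ln z₂)/(1 − r)
ln z₀ = (2.70805 − 0.76134×4.33073) / 0.23866 = -2.4684
z₀ = exp(-2.4684) = 0.08472 m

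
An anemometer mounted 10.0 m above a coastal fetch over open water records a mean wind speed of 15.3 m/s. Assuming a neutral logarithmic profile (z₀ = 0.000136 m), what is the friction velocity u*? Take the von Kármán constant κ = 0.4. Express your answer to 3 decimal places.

u* ≈ 0.546 m/s

Log law: V(z) = (u*/κ) · ln(z/z₀) ⇒ u* = κ · V / ln(z/z₀)
u* = 0.4 × 15.3 / ln(10.0/0.000136) = 0.4 × 15.3 / 11.2054
   = 6.1200 / 11.2054 = 0.5462 m/s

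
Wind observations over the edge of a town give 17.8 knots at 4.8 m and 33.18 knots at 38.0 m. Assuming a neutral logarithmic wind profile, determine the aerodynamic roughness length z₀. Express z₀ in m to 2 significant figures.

z₀ ≈ 0.44 m

Log law: V(z) ∝ ln(z/z₀). With r = V₁/V₂ = 17.8/33.18 = 0.53647,
r · ln(z₂/z₀) = ln(z₁/z₀) ⇒ ln z₀ = (ln z₁ − r·ln z₂)/(1 − r)
ln z₀ = (1.56862 − 0.53647×3.63759) / 0.46353 = -0.8259
z₀ = exp(-0.8259) = 0.4378 m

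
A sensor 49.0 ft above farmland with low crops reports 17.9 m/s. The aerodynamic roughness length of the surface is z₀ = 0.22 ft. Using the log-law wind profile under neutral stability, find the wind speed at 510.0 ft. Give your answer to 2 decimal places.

Log law: V(z) ∝ ln(z/z₀), so V₂/V₁ = ln(z₂/z₀) / ln(z₁/z₀).
ln(510.0/0.22) = 7.7485, ln(49.0/0.22) = 5.4059
V₂ = 17.9 × 7.7485/5.4059 = 17.9 × 1.4333 = 25.6567 m/s

25.66 m/s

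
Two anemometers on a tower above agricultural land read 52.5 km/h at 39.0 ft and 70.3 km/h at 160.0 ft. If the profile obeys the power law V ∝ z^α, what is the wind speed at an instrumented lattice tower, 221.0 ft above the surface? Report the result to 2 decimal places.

75.16 km/h

First find α: α = ln(V₂/V₁)/ln(z₂/z₁) = ln(70.3/52.5)/ln(160.0/39.0) = 0.29196/1.41161 = 0.2068
Extrapolate from 160.0 ft to 221.0 ft: V₃ = 70.3 × (221.0/160.0)^0.2068 = 70.3 × 1.0691 = 75.1566 km/h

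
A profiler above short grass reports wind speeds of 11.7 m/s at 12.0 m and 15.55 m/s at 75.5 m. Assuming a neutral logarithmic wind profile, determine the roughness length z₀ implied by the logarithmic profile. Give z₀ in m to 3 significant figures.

Log law: V(z) ∝ ln(z/z₀). With r = V₁/V₂ = 11.7/15.55 = 0.75241,
r · ln(z₂/z₀) = ln(z₁/z₀) ⇒ ln z₀ = (ln z₁ − r·ln z₂)/(1 − r)
ln z₀ = (2.48491 − 0.75241×4.32413) / 0.24759 = -3.1044
z₀ = exp(-3.1044) = 0.04485 m

z₀ ≈ 0.0449 m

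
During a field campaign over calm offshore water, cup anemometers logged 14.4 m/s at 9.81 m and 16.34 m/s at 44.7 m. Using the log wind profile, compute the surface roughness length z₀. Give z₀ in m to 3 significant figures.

Log law: V(z) ∝ ln(z/z₀). With r = V₁/V₂ = 14.4/16.34 = 0.88127,
r · ln(z₂/z₀) = ln(z₁/z₀) ⇒ ln z₀ = (ln z₁ − r·ln z₂)/(1 − r)
ln z₀ = (2.28340 − 0.88127×3.79997) / 0.11873 = -8.9736
z₀ = exp(-8.9736) = 0.0001267 m

z₀ ≈ 0.000127 m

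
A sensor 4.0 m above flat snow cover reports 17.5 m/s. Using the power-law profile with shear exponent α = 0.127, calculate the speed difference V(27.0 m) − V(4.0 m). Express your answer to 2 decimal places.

Power law: V₂ = V₁ · (z₂/z₁)^α = 17.5 × (6.7500)^0.127 = 22.3028 m/s
ΔV = 22.3028 − 17.5 = 4.8028 m/s

4.80 m/s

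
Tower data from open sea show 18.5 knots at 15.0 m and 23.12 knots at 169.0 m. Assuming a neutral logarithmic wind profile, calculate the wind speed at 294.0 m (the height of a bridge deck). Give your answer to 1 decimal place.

Log law: V ∝ ln(z/z₀). From the pair, with r = V₁/V₂ = 0.80017,
ln z₀ = (ln z₁ − r·ln z₂)/(1 − r) = (2.7081 − 0.80017×5.1299)/0.19983 = -6.9898 → z₀ = 0.0009212 m
V₃ = V₁ · ln(z₃/z₀)/ln(z₁/z₀) = 18.5 × 12.6734/9.6979 = 24.1762 knots

24.2 knots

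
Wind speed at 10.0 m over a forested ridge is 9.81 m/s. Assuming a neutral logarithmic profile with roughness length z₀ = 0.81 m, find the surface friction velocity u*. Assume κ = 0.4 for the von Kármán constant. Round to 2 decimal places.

u* ≈ 1.56 m/s

Log law: V(z) = (u*/κ) · ln(z/z₀) ⇒ u* = κ · V / ln(z/z₀)
u* = 0.4 × 9.81 / ln(10.0/0.81) = 0.4 × 9.81 / 2.5133
   = 3.9240 / 2.5133 = 1.5613 m/s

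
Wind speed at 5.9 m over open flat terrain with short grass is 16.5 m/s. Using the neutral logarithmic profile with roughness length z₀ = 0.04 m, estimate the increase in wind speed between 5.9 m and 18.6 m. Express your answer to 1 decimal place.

Log law: V₂ = V₁ · ln(z₂/z₀)/ln(z₁/z₀) = 16.5 × 6.1420/4.9938 = 20.2938 m/s
ΔV = 20.2938 − 16.5 = 3.7938 m/s

3.8 m/s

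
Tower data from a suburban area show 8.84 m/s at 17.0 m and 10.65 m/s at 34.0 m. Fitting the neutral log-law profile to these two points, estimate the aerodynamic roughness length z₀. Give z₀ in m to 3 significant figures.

Log law: V(z) ∝ ln(z/z₀). With r = V₁/V₂ = 8.84/10.65 = 0.83005,
r · ln(z₂/z₀) = ln(z₁/z₀) ⇒ ln z₀ = (ln z₁ − r·ln z₂)/(1 − r)
ln z₀ = (2.83321 − 0.83005×3.52636) / 0.16995 = -0.5521
z₀ = exp(-0.5521) = 0.5757 m

z₀ ≈ 0.576 m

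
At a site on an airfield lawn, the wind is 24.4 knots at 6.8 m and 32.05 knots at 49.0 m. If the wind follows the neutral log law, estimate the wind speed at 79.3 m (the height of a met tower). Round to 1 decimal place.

Log law: V ∝ ln(z/z₀). From the pair, with r = V₁/V₂ = 0.76131,
ln z₀ = (ln z₁ − r·ln z₂)/(1 − r) = (1.9169 − 0.76131×3.8918)/0.23869 = -4.3821 → z₀ = 0.01250 m
V₃ = V₁ · ln(z₃/z₀)/ln(z₁/z₀) = 24.4 × 8.7553/6.2990 = 33.9148 knots

33.9 knots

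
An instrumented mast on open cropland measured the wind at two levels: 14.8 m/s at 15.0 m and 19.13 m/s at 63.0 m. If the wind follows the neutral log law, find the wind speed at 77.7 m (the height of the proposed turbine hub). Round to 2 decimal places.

19.76 m/s

Log law: V ∝ ln(z/z₀). From the pair, with r = V₁/V₂ = 0.77365,
ln z₀ = (ln z₁ − r·ln z₂)/(1 − r) = (2.7081 − 0.77365×4.1431)/0.22635 = -2.1971 → z₀ = 0.1111 m
V₃ = V₁ · ln(z₃/z₀)/ln(z₁/z₀) = 14.8 × 6.5499/4.9051 = 19.7628 m/s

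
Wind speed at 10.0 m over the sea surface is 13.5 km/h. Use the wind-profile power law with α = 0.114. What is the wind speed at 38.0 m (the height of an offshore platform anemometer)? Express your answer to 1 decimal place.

Power-law profile: V₂ = V₁ · (z₂/z₁)^α
V₂ = 13.5 × (38.0/10.0)^0.114 = 13.5 × (3.8000)^0.114
    = 13.5 × 1.1644 = 15.7192 km/h

15.7 km/h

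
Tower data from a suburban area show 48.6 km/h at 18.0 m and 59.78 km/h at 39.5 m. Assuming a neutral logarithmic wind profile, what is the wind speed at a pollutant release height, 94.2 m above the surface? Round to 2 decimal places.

Log law: V ∝ ln(z/z₀). From the pair, with r = V₁/V₂ = 0.81298,
ln z₀ = (ln z₁ − r·ln z₂)/(1 − r) = (2.8904 − 0.81298×3.6763)/0.18702 = -0.5261 → z₀ = 0.5909 m
V₃ = V₁ · ln(z₃/z₀)/ln(z₁/z₀) = 48.6 × 5.0715/3.4165 = 72.1434 km/h

72.14 km/h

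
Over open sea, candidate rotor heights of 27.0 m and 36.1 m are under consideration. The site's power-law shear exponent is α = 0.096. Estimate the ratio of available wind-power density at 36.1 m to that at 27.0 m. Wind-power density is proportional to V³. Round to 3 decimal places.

1.087

Speed ratio: V_B/V_A = (z_B/z_A)^α = (36.1/27.0)^0.096 = (1.3370)^0.096 = 1.02828
Power-density ratio: P_B/P_A = (V_B/V_A)³ = (1.02828)³ = 1.08725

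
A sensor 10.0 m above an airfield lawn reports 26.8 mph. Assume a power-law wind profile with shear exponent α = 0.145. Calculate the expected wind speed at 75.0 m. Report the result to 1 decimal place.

35.9 mph

Power-law profile: V₂ = V₁ · (z₂/z₁)^α
V₂ = 26.8 × (75.0/10.0)^0.145 = 26.8 × (7.5000)^0.145
    = 26.8 × 1.3393 = 35.8937 mph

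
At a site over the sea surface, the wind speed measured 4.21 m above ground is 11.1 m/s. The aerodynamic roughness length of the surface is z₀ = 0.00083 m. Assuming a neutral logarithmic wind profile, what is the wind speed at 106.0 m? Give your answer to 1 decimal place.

Log law: V(z) ∝ ln(z/z₀), so V₂/V₁ = ln(z₂/z₀) / ln(z₁/z₀).
ln(106.0/0.00083) = 11.7575, ln(4.21/0.00083) = 8.5315
V₂ = 11.1 × 11.7575/8.5315 = 11.1 × 1.3781 = 15.2972 m/s

15.3 m/s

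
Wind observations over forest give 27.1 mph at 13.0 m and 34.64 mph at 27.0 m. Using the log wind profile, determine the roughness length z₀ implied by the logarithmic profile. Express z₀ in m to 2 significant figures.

Log law: V(z) ∝ ln(z/z₀). With r = V₁/V₂ = 27.1/34.64 = 0.78233,
r · ln(z₂/z₀) = ln(z₁/z₀) ⇒ ln z₀ = (ln z₁ − r·ln z₂)/(1 − r)
ln z₀ = (2.56495 − 0.78233×3.29584) / 0.21767 = -0.0620
z₀ = exp(-0.0620) = 0.9399 m

z₀ ≈ 0.94 m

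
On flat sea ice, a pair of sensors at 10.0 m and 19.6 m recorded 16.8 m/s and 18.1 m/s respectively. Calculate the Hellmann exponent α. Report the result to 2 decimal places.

Power law: V₂/V₁ = (z₂/z₁)^α ⇒ α = ln(V₂/V₁) / ln(z₂/z₁)
α = ln(18.1/16.8) / ln(19.6/10.0) = ln(1.0774) / ln(1.9600)
  = 0.07453 / 0.67294 = 0.11076

α ≈ 0.11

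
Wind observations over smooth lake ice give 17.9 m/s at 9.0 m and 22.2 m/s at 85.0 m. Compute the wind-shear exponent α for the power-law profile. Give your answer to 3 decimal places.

α ≈ 0.096

Power law: V₂/V₁ = (z₂/z₁)^α ⇒ α = ln(V₂/V₁) / ln(z₂/z₁)
α = ln(22.2/17.9) / ln(85.0/9.0) = ln(1.2402) / ln(9.4444)
  = 0.21529 / 2.24543 = 0.09588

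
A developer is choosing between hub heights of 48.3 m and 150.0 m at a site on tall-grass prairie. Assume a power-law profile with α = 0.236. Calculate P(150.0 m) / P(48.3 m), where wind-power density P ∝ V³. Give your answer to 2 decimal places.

Speed ratio: V_B/V_A = (z_B/z_A)^α = (150.0/48.3)^0.236 = (3.1056)^0.236 = 1.30661
Power-density ratio: P_B/P_A = (V_B/V_A)³ = (1.30661)³ = 2.23068

2.23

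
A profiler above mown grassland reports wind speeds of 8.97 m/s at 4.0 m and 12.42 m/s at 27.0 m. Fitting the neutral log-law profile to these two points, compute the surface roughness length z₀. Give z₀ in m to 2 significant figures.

z₀ ≈ 0.028 m

Log law: V(z) ∝ ln(z/z₀). With r = V₁/V₂ = 8.97/12.42 = 0.72222,
r · ln(z₂/z₀) = ln(z₁/z₀) ⇒ ln z₀ = (ln z₁ − r·ln z₂)/(1 − r)
ln z₀ = (1.38629 − 0.72222×3.29584) / 0.27778 = -3.5785
z₀ = exp(-3.5785) = 0.02792 m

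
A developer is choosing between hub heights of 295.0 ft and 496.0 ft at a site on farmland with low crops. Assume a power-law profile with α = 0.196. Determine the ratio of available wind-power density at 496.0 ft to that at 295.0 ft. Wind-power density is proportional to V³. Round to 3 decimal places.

Speed ratio: V_B/V_A = (z_B/z_A)^α = (496.0/295.0)^0.196 = (1.6814)^0.196 = 1.10721
Power-density ratio: P_B/P_A = (V_B/V_A)³ = (1.10721)³ = 1.35734

1.357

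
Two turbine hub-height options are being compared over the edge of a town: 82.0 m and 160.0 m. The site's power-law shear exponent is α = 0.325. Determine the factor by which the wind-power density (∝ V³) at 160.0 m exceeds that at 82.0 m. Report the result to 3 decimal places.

Speed ratio: V_B/V_A = (z_B/z_A)^α = (160.0/82.0)^0.325 = (1.9512)^0.325 = 1.24265
Power-density ratio: P_B/P_A = (V_B/V_A)³ = (1.24265)³ = 1.91888

1.919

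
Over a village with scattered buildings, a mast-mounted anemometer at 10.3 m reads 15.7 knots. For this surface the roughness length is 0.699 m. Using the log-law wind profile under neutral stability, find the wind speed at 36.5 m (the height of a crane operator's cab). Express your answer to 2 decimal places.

Log law: V(z) ∝ ln(z/z₀), so V₂/V₁ = ln(z₂/z₀) / ln(z₁/z₀).
ln(36.5/0.699) = 3.9554, ln(10.3/0.699) = 2.6902
V₂ = 15.7 × 3.9554/2.6902 = 15.7 × 1.4703 = 23.0834 knots

23.08 knots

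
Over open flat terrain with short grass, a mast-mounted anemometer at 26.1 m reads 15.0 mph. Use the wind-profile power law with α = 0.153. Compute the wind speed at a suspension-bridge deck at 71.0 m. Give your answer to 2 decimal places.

Power-law profile: V₂ = V₁ · (z₂/z₁)^α
V₂ = 15.0 × (71.0/26.1)^0.153 = 15.0 × (2.7203)^0.153
    = 15.0 × 1.1655 = 17.4819 mph

17.48 mph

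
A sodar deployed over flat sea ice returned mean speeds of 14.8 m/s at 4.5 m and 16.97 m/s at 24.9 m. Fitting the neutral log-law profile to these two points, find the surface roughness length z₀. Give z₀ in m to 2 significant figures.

Log law: V(z) ∝ ln(z/z₀). With r = V₁/V₂ = 14.8/16.97 = 0.87213,
r · ln(z₂/z₀) = ln(z₁/z₀) ⇒ ln z₀ = (ln z₁ − r·ln z₂)/(1 − r)
ln z₀ = (1.50408 − 0.87213×3.21487) / 0.12787 = -10.1640
z₀ = exp(-10.1640) = 0.00003853 m

z₀ ≈ 0.000039 m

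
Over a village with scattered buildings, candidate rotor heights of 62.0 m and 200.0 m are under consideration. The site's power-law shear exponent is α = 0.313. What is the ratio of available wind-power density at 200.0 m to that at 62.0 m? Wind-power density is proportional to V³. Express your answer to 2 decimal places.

Speed ratio: V_B/V_A = (z_B/z_A)^α = (200.0/62.0)^0.313 = (3.2258)^0.313 = 1.44279
Power-density ratio: P_B/P_A = (V_B/V_A)³ = (1.44279)³ = 3.00339

3.00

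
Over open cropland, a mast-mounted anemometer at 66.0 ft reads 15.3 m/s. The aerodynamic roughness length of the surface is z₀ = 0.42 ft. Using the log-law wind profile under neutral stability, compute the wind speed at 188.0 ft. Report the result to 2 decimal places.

Log law: V(z) ∝ ln(z/z₀), so V₂/V₁ = ln(z₂/z₀) / ln(z₁/z₀).
ln(188.0/0.42) = 6.1039, ln(66.0/0.42) = 5.0572
V₂ = 15.3 × 6.1039/5.0572 = 15.3 × 1.2070 = 18.4670 m/s

18.47 m/s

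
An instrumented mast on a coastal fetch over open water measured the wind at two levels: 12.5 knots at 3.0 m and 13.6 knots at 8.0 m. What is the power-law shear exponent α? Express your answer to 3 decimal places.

α ≈ 0.086

Power law: V₂/V₁ = (z₂/z₁)^α ⇒ α = ln(V₂/V₁) / ln(z₂/z₁)
α = ln(13.6/12.5) / ln(8.0/3.0) = ln(1.0880) / ln(2.6667)
  = 0.08434 / 0.98083 = 0.08599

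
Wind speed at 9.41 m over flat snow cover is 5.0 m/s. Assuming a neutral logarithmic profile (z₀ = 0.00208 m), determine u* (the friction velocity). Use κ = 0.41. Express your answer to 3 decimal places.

Log law: V(z) = (u*/κ) · ln(z/z₀) ⇒ u* = κ · V / ln(z/z₀)
u* = 0.41 × 5.0 / ln(9.41/0.00208) = 0.41 × 5.0 / 8.4172
   = 2.0500 / 8.4172 = 0.2436 m/s

u* ≈ 0.244 m/s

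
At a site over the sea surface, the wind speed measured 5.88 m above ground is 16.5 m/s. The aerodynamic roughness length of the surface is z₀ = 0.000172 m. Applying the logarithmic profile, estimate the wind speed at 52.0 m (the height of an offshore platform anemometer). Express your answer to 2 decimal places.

19.95 m/s

Log law: V(z) ∝ ln(z/z₀), so V₂/V₁ = ln(z₂/z₀) / ln(z₁/z₀).
ln(52.0/0.000172) = 12.6193, ln(5.88/0.000172) = 10.4396
V₂ = 16.5 × 12.6193/10.4396 = 16.5 × 1.2088 = 19.9450 m/s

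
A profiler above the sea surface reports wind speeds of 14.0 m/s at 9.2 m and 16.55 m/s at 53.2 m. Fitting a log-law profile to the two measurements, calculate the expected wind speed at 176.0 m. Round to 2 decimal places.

18.29 m/s

Log law: V ∝ ln(z/z₀). From the pair, with r = V₁/V₂ = 0.84592,
ln z₀ = (ln z₁ − r·ln z₂)/(1 − r) = (2.2192 − 0.84592×3.9741)/0.15408 = -7.4153 → z₀ = 0.0006020 m
V₃ = V₁ · ln(z₃/z₀)/ln(z₁/z₀) = 14.0 × 12.5858/9.6345 = 18.2885 m/s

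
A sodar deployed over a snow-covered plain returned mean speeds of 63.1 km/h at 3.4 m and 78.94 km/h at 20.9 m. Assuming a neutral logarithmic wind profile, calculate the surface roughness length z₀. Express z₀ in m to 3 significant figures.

z₀ ≈ 0.00245 m

Log law: V(z) ∝ ln(z/z₀). With r = V₁/V₂ = 63.1/78.94 = 0.79934,
r · ln(z₂/z₀) = ln(z₁/z₀) ⇒ ln z₀ = (ln z₁ − r·ln z₂)/(1 − r)
ln z₀ = (1.22378 − 0.79934×3.03975) / 0.20066 = -6.0103
z₀ = exp(-6.0103) = 0.002453 m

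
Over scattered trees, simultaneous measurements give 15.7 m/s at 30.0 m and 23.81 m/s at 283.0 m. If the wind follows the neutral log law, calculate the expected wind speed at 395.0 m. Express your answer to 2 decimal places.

Log law: V ∝ ln(z/z₀). From the pair, with r = V₁/V₂ = 0.65939,
ln z₀ = (ln z₁ − r·ln z₂)/(1 − r) = (3.4012 − 0.65939×5.6454)/0.34061 = -0.9434 → z₀ = 0.3893 m
V₃ = V₁ · ln(z₃/z₀)/ln(z₁/z₀) = 15.7 × 6.9223/4.3446 = 25.0149 m/s

25.01 m/s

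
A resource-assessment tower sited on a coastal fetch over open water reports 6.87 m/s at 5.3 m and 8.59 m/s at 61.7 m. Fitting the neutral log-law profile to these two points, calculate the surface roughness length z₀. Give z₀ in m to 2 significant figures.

Log law: V(z) ∝ ln(z/z₀). With r = V₁/V₂ = 6.87/8.59 = 0.79977,
r · ln(z₂/z₀) = ln(z₁/z₀) ⇒ ln z₀ = (ln z₁ − r·ln z₂)/(1 − r)
ln z₀ = (1.66771 − 0.79977×4.12228) / 0.20023 = -8.1363
z₀ = exp(-8.1363) = 0.0002927 m

z₀ ≈ 0.00029 m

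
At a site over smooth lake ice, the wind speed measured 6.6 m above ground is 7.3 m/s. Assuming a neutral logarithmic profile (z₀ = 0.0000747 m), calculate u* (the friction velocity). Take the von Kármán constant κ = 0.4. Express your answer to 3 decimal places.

u* ≈ 0.256 m/s

Log law: V(z) = (u*/κ) · ln(z/z₀) ⇒ u* = κ · V / ln(z/z₀)
u* = 0.4 × 7.3 / ln(6.6/0.0000747) = 0.4 × 7.3 / 11.3891
   = 2.9200 / 11.3891 = 0.2564 m/s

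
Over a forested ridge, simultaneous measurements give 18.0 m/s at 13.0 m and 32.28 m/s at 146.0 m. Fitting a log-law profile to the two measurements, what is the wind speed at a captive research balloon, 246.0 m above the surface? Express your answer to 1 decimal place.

Log law: V ∝ ln(z/z₀). From the pair, with r = V₁/V₂ = 0.55762,
ln z₀ = (ln z₁ − r·ln z₂)/(1 − r) = (2.5649 − 0.55762×4.9836)/0.44238 = -0.4838 → z₀ = 0.6164 m
V₃ = V₁ · ln(z₃/z₀)/ln(z₁/z₀) = 18.0 × 5.9891/3.0487 = 35.3603 m/s

35.4 m/s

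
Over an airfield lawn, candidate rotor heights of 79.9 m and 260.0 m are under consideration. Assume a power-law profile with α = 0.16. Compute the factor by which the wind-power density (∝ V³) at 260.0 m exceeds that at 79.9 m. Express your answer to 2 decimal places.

1.76

Speed ratio: V_B/V_A = (z_B/z_A)^α = (260.0/79.9)^0.16 = (3.2541)^0.16 = 1.20778
Power-density ratio: P_B/P_A = (V_B/V_A)³ = (1.20778)³ = 1.76183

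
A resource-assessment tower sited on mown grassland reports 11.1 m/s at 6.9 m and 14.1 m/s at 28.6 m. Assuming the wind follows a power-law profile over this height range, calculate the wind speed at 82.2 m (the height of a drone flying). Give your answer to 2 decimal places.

16.84 m/s

First find α: α = ln(V₂/V₁)/ln(z₂/z₁) = ln(14.1/11.1)/ln(28.6/6.9) = 0.23923/1.42189 = 0.1682
Extrapolate from 28.6 m to 82.2 m: V₃ = 14.1 × (82.2/28.6)^0.1682 = 14.1 × 1.1944 = 16.8408 m/s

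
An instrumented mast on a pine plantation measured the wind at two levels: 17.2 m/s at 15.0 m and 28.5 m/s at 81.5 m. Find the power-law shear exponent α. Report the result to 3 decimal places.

α ≈ 0.298

Power law: V₂/V₁ = (z₂/z₁)^α ⇒ α = ln(V₂/V₁) / ln(z₂/z₁)
α = ln(28.5/17.2) / ln(81.5/15.0) = ln(1.6570) / ln(5.4333)
  = 0.50499 / 1.69255 = 0.29836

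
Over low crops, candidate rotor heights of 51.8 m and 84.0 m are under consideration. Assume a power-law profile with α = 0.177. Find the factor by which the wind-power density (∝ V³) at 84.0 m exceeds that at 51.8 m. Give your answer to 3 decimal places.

1.293

Speed ratio: V_B/V_A = (z_B/z_A)^α = (84.0/51.8)^0.177 = (1.6216)^0.177 = 1.08933
Power-density ratio: P_B/P_A = (V_B/V_A)³ = (1.08933)³ = 1.29266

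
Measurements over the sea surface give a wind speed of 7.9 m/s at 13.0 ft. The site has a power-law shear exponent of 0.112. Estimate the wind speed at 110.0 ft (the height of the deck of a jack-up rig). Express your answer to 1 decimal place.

Power-law profile: V₂ = V₁ · (z₂/z₁)^α
V₂ = 7.9 × (110.0/13.0)^0.112 = 7.9 × (8.4615)^0.112
    = 7.9 × 1.2702 = 10.0346 m/s

10.0 m/s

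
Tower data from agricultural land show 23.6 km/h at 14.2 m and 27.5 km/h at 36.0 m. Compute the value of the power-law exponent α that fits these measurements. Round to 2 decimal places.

α ≈ 0.16

Power law: V₂/V₁ = (z₂/z₁)^α ⇒ α = ln(V₂/V₁) / ln(z₂/z₁)
α = ln(27.5/23.6) / ln(36.0/14.2) = ln(1.1653) / ln(2.5352)
  = 0.15294 / 0.93028 = 0.16440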